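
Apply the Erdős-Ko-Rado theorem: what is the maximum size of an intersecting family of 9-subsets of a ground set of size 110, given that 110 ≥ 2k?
max |F| = C(109, 8) = 379908847539

The Erdős-Ko-Rado theorem states: for n ≥ 2k, an intersecting family of k-subsets of an n-element set has size at most C(n − 1, k − 1), with equality for 'star' families {A ⊆ [n] : |A| = k, i ∈ A} (fix an element i). For n = 110, k = 9: C(109, 8) = 379908847539.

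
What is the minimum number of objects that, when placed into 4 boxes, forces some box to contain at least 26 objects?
n = (26 − 1)·4 + 1 = 101

By the generalised pigeonhole principle, to guarantee some box contains ≥ r objects we need more than (r − 1) · k objects total. Threshold: n = (r − 1) · k + 1. With r = 26 and k = 4: n = 25 · 4 + 1 = 100 + 1 = 101. For n = 100 = 25 · 4, we can put exactly 25 objects in every box, avoiding 26 in any single one — so 101 is tight.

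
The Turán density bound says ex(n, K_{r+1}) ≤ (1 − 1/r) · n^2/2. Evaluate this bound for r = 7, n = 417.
Turán density bound = (6/7) · 417^2/2 = 521667/7 ≈ 74523.8571

Turán's theorem: ex(n, K_{r+1}) is achieved by the complete r-partite Turán graph T(n, r) with parts as balanced as possible, and is at most (1 − 1/r) · n^2/2. For r = 7, n = 417: the density bound is (6/7) · 173889/2 = 521667/7 ≈ 74523.8571. The integer-valued extremum is e(T(417, 7)) = 74523, which is strictly less than the density bound 521667/7 since 7 ∤ 417 (the parts of T(417, 7) cannot all be equal).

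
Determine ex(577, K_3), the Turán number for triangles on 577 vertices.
ex(577, K_3) = ⌊577^2/4⌋ = 83232

Mantel (1907): a triangle-free graph on n vertices has at most ⌊n^2/4⌋ edges, with equality for the complete bipartite graph K_{⌊n/2⌋, ⌈n/2⌉}. For n = 577: ⌊577^2/4⌋ = ⌊332929/4⌋ = 83232. The extremal graph is K_{288, 289}, which has 288·289 = 83232 edges.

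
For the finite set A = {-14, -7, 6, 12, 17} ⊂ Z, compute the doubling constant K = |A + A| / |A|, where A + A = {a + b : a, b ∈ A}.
K = |A + A| / |A| = 15/5 = 3

Enumerate A + A = {a + b : a, b ∈ A}. With |A| = 5, there are |A|^2 = 25 ordered sum pairs; collecting distinct values, A + A = {-28, -21, -14, -8, -2, -1, 3, 5, 10, 12, 18, 23, 24, 29, 34}, so |A + A| = 15. Thus K = 15/5 = 3. For comparison, the minimum possible |A + A| over all 5-element sets is 2·5 − 1 = 9 (so min K = 9/5), attained only by arithmetic progressions.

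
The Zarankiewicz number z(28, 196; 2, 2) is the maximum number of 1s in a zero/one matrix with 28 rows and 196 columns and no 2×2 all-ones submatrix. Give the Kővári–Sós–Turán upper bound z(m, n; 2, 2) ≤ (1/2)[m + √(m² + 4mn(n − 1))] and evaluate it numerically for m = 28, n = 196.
z(28, 196; 2, 2) ≤ (1/2)[28 + √(28² + 4·28·196·195)] = (1/2)[28 + √4281424] = 1048.5801

Kővári–Sós–Turán: let r_1, ..., r_28 be the row sums and z = Σ r_i the total number of 1s. Each pair of columns can share at most one row with both entries 1 (else a 2×2 all-ones block appears), so Σ_i C(r_i, 2) ≤ C(196, 2) = 19110. By convexity Σ_i C(r_i, 2) ≥ 28·C(z/28, 2) = z(z − 28)/(2·28), giving z² − 28z − 28·196·195 ≤ 0 and hence z ≤ (1/2)[28 + √(784 + 4·1070160)] = (1/2)[28 + √4281424] ≈ (1/2)(28 + 2069.1602) = 1048.5801.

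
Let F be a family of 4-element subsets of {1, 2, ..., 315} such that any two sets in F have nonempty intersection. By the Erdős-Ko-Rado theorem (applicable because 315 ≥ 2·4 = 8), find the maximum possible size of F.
max |F| = C(314, 3) = 5110664

Erdős-Ko-Rado (1961): when n ≥ 2k, max |F| = C(n−1, k−1). The bound is attained by the star {A : i ∈ A} for any fixed i ∈ [n]. Here C(315−1, 4−1) = C(314, 3) = 5110664.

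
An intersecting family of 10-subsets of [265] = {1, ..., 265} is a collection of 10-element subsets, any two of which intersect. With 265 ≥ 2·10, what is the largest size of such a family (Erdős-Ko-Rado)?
max |F| = C(264, 9) = 14955617450039552

Erdős-Ko-Rado (1961): when n ≥ 2k, max |F| = C(n−1, k−1). The bound is attained by the star {A : i ∈ A} for any fixed i ∈ [n]. Here C(265−1, 10−1) = C(264, 9) = 14955617450039552.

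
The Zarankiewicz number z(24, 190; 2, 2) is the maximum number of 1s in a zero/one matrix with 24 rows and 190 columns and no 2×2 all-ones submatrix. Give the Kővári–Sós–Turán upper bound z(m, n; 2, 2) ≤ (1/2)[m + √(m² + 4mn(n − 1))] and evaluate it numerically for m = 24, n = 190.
z(24, 190; 2, 2) ≤ (1/2)[24 + √(24² + 4·24·190·189)] = (1/2)[24 + √3447936] = 940.4309

Kővári–Sós–Turán: let r_1, ..., r_24 be the row sums and z = Σ r_i the total number of 1s. Each pair of columns can share at most one row with both entries 1 (else a 2×2 all-ones block appears), so Σ_i C(r_i, 2) ≤ C(190, 2) = 17955. By convexity Σ_i C(r_i, 2) ≥ 24·C(z/24, 2) = z(z − 24)/(2·24), giving z² − 24z − 24·190·189 ≤ 0 and hence z ≤ (1/2)[24 + √(576 + 4·861840)] = (1/2)[24 + √3447936] ≈ (1/2)(24 + 1856.8619) = 940.4309.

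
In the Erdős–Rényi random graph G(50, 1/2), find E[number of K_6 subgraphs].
E[# K_6] = C(50, 6) · (1/2)^C(6, 2) = 15890700 / 2^15 = 3972675/8192 ≈ 484.945679

For each 6-subset S of vertices (there are C(50, 6) = 15890700 such S), let X_S = 1 if S induces a K_6 (all C(6, 2) = 15 edges present). Then P(X_S = 1) = (1/2)^15 = 1/32768. By linearity of expectation, E[# K_6] = C(50, 6) · (1/2)^15 = 15890700 / 32768 = 3972675/8192 ≈ 484.945679.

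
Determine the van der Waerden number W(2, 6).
W(2, 6) = 1132

W(2, 6) = 1132. The lower bound W(2, 6) > 1131 comes from an explicit good 2-colouring of [1, 1131]; the upper bound W(2, 6) ≤ 1132 was verified by exhaustive search over 2-colourings of [1, 1132].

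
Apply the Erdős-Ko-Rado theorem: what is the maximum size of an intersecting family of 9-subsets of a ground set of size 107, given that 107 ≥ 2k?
max |F| = C(106, 8) = 301579589025

Erdős-Ko-Rado (1961): when n ≥ 2k, max |F| = C(n−1, k−1). The bound is attained by the star {A : i ∈ A} for any fixed i ∈ [n]. Here C(107−1, 9−1) = C(106, 8) = 301579589025.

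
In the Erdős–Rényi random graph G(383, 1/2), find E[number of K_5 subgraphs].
E[# K_5] = C(383, 5) · (1/2)^C(5, 2) = 66900393631 / 2^10 ≈ 65332415.655273

For each 5-subset S of vertices (there are C(383, 5) = 66900393631 such S), let X_S = 1 if S induces a K_5 (all C(5, 2) = 10 edges present). Then P(X_S = 1) = (1/2)^10 = 1/1024. By linearity of expectation, E[# K_5] = C(383, 5) · (1/2)^10 = 66900393631 / 1024 ≈ 65332415.655273.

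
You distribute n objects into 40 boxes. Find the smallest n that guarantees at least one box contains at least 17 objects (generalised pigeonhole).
n = (17 − 1)·40 + 1 = 641

By the generalised pigeonhole principle, to guarantee some box contains ≥ r objects we need more than (r − 1) · k objects total. Threshold: n = (r − 1) · k + 1. With r = 17 and k = 40: n = 16 · 40 + 1 = 640 + 1 = 641. For n = 640 = 16 · 40, we can put exactly 16 objects in every box, avoiding 17 in any single one — so 641 is tight.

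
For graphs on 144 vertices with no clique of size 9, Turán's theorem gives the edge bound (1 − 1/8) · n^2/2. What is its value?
Turán density bound = (7/8) · 144^2/2 = 9072

Turán's theorem: ex(n, K_{r+1}) is achieved by the complete r-partite Turán graph T(n, r) with parts as balanced as possible, and is at most (1 − 1/r) · n^2/2. For r = 8, n = 144: the density bound is (7/8) · 20736/2 = 9072. Since 8 ∣ 144, the Turán graph T(144, 8) has parts of equal size 18, and its edge count e(T(144, 8)) = 9072 attains the density bound exactly.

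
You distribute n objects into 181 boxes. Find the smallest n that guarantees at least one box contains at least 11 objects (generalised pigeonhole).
n = (11 − 1)·181 + 1 = 1811

By the generalised pigeonhole principle, to guarantee some box contains ≥ r objects we need more than (r − 1) · k objects total. Threshold: n = (r − 1) · k + 1. With r = 11 and k = 181: n = 10 · 181 + 1 = 1810 + 1 = 1811. For n = 1810 = 10 · 181, we can put exactly 10 objects in every box, avoiding 11 in any single one — so 1811 is tight.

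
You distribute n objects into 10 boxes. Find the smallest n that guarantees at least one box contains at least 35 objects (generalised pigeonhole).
n = (35 − 1)·10 + 1 = 341

By the generalised pigeonhole principle, to guarantee some box contains ≥ r objects we need more than (r − 1) · k objects total. Threshold: n = (r − 1) · k + 1. With r = 35 and k = 10: n = 34 · 10 + 1 = 340 + 1 = 341. For n = 340 = 34 · 10, we can put exactly 34 objects in every box, avoiding 35 in any single one — so 341 is tight.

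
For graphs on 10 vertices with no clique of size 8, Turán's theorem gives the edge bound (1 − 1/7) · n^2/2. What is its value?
Turán density bound = (6/7) · 10^2/2 = 300/7 ≈ 42.8571

Turán's theorem: ex(n, K_{r+1}) is achieved by the complete r-partite Turán graph T(n, r) with parts as balanced as possible, and is at most (1 − 1/r) · n^2/2. For r = 7, n = 10: the density bound is (6/7) · 100/2 = 300/7 ≈ 42.8571. The integer-valued extremum is e(T(10, 7)) = 42, which is strictly less than the density bound 300/7 since 7 ∤ 10 (the parts of T(10, 7) cannot all be equal).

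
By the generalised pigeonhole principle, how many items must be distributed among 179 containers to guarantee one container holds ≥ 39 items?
n = (39 − 1)·179 + 1 = 6803

By the generalised pigeonhole principle, to guarantee some box contains ≥ r objects we need more than (r − 1) · k objects total. Threshold: n = (r − 1) · k + 1. With r = 39 and k = 179: n = 38 · 179 + 1 = 6802 + 1 = 6803. For n = 6802 = 38 · 179, we can put exactly 38 objects in every box, avoiding 39 in any single one — so 6803 is tight.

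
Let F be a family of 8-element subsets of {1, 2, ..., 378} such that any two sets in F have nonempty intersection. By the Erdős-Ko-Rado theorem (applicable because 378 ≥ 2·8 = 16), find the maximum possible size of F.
max |F| = C(377, 7) = 203061322306700

The Erdős-Ko-Rado theorem states: for n ≥ 2k, an intersecting family of k-subsets of an n-element set has size at most C(n − 1, k − 1), with equality for 'star' families {A ⊆ [n] : |A| = k, i ∈ A} (fix an element i). For n = 378, k = 8: C(377, 7) = 203061322306700.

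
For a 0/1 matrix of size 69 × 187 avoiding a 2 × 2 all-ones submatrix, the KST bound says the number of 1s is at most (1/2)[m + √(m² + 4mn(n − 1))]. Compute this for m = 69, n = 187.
z(69, 187; 2, 2) ≤ (1/2)[69 + √(69² + 4·69·187·186)] = (1/2)[69 + √9604593] = 1584.0639

Kővári–Sós–Turán: let r_1, ..., r_69 be the row sums and z = Σ r_i the total number of 1s. Each pair of columns can share at most one row with both entries 1 (else a 2×2 all-ones block appears), so Σ_i C(r_i, 2) ≤ C(187, 2) = 17391. By convexity Σ_i C(r_i, 2) ≥ 69·C(z/69, 2) = z(z − 69)/(2·69), giving z² − 69z − 69·187·186 ≤ 0 and hence z ≤ (1/2)[69 + √(4761 + 4·2399958)] = (1/2)[69 + √9604593] ≈ (1/2)(69 + 3099.1278) = 1584.0639.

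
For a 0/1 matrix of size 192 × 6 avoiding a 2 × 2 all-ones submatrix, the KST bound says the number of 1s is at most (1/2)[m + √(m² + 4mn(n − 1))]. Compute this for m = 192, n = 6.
z(192, 6; 2, 2) ≤ (1/2)[192 + √(192² + 4·192·6·5)] = (1/2)[192 + √59904] = 218.3765

Kővári–Sós–Turán: let r_1, ..., r_192 be the row sums and z = Σ r_i the total number of 1s. Each pair of columns can share at most one row with both entries 1 (else a 2×2 all-ones block appears), so Σ_i C(r_i, 2) ≤ C(6, 2) = 15. By convexity Σ_i C(r_i, 2) ≥ 192·C(z/192, 2) = z(z − 192)/(2·192), giving z² − 192z − 192·6·5 ≤ 0 and hence z ≤ (1/2)[192 + √(36864 + 4·5760)] = (1/2)[192 + √59904] ≈ (1/2)(192 + 244.7529) = 218.3765.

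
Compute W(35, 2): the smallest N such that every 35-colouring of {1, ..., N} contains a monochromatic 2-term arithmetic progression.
W(35, 2) = 35 + 1 = 36

A 2-term AP is any pair of integers, so a monochromatic 2-AP exists iff some colour is used at least twice. With 35 colours, the colouring i ↦ i on {1, ..., 35} uses each colour once, avoiding any monochromatic pair, so W(35, 2) > 35. For {1, ..., 36}, pigeonhole forces two integers of the same colour, which form a monochromatic 2-AP. Hence W(35, 2) = 36.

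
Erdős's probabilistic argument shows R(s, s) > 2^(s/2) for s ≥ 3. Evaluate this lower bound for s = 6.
2^(6/2) = 8; so R(6, 6) > 8

Colour each edge of K_n uniformly at random with red/blue. The expected number of monochromatic K_6 is C(n, 6) · 2 · 2^(−C(6,2)). If C(n, 6) · 2^(1 − C(6,2)) < 1, then with positive probability no monochromatic K_6 exists, so R(6, 6) > n. The standard estimate C(n, 6) ≤ n^6/6! shows this inequality holds whenever n ≤ 2^(6/2) (since 6! · 2^(C(6,2) − 1) > 2^(6^2/2) ≥ n^6). Hence R(6, 6) > 2^(6/2) = 8.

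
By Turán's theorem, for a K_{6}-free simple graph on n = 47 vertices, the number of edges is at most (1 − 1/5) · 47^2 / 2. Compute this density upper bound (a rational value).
Turán density bound = (4/5) · 47^2/2 = 4418/5 ≈ 883.6

Turán's theorem: ex(n, K_{r+1}) is achieved by the complete r-partite Turán graph T(n, r) with parts as balanced as possible, and is at most (1 − 1/r) · n^2/2. For r = 5, n = 47: the density bound is (4/5) · 2209/2 = 4418/5 ≈ 883.6. The integer-valued extremum is e(T(47, 5)) = 883, which is strictly less than the density bound 4418/5 since 5 ∤ 47 (the parts of T(47, 5) cannot all be equal).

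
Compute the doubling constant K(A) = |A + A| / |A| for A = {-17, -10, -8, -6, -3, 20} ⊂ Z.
K = |A + A| / |A| = 19/6

Enumerate A + A = {a + b : a, b ∈ A}. With |A| = 6, there are |A|^2 = 36 ordered sum pairs; collecting distinct values, A + A = {-34, -27, -25, -23, -20, -18, -16, -14, -13, -12, -11, -9, -6, 3, 10, 12, 14, 17, 40}, so |A + A| = 19. Thus K = 19/6. For comparison, the minimum possible |A + A| over all 6-element sets is 2·6 − 1 = 11 (so min K = 11/6), attained only by arithmetic progressions.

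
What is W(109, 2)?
W(109, 2) = 109 + 1 = 110

A 2-term AP is any pair of integers, so a monochromatic 2-AP exists iff some colour is used at least twice. With 109 colours, the colouring i ↦ i on {1, ..., 109} uses each colour once, avoiding any monochromatic pair, so W(109, 2) > 109. For {1, ..., 110}, pigeonhole forces two integers of the same colour, which form a monochromatic 2-AP. Hence W(109, 2) = 110.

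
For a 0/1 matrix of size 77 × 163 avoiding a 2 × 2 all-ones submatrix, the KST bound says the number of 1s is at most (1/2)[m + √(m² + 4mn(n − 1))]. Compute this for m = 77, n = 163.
z(77, 163; 2, 2) ≤ (1/2)[77 + √(77² + 4·77·163·162)] = (1/2)[77 + √8138977] = 1464.9446

Kővári–Sós–Turán: let r_1, ..., r_77 be the row sums and z = Σ r_i the total number of 1s. Each pair of columns can share at most one row with both entries 1 (else a 2×2 all-ones block appears), so Σ_i C(r_i, 2) ≤ C(163, 2) = 13203. By convexity Σ_i C(r_i, 2) ≥ 77·C(z/77, 2) = z(z − 77)/(2·77), giving z² − 77z − 77·163·162 ≤ 0 and hence z ≤ (1/2)[77 + √(5929 + 4·2033262)] = (1/2)[77 + √8138977] ≈ (1/2)(77 + 2852.8892) = 1464.9446.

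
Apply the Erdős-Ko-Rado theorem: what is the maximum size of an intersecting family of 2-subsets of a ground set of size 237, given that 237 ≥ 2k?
max |F| = C(236, 1) = 236

Erdős-Ko-Rado (1961): when n ≥ 2k, max |F| = C(n−1, k−1). The bound is attained by the star {A : i ∈ A} for any fixed i ∈ [n]. Here C(237−1, 2−1) = C(236, 1) = 236.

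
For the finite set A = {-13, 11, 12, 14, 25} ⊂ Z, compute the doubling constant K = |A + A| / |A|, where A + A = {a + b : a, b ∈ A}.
K = |A + A| / |A| = 15/5 = 3

Enumerate A + A = {a + b : a, b ∈ A}. With |A| = 5, there are |A|^2 = 25 ordered sum pairs; collecting distinct values, A + A = {-26, -2, -1, 1, 12, 22, 23, 24, 25, 26, 28, 36, 37, 39, 50}, so |A + A| = 15. Thus K = 15/5 = 3. For comparison, the minimum possible |A + A| over all 5-element sets is 2·5 − 1 = 9 (so min K = 9/5), attained only by arithmetic progressions.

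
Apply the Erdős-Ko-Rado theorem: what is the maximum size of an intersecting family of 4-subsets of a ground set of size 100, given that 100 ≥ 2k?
max |F| = C(99, 3) = 156849

Erdős-Ko-Rado (1961): when n ≥ 2k, max |F| = C(n−1, k−1). The bound is attained by the star {A : i ∈ A} for any fixed i ∈ [n]. Here C(100−1, 4−1) = C(99, 3) = 156849.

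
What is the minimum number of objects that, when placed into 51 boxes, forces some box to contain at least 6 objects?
n = (6 − 1)·51 + 1 = 256

By the generalised pigeonhole principle, to guarantee some box contains ≥ r objects we need more than (r − 1) · k objects total. Threshold: n = (r − 1) · k + 1. With r = 6 and k = 51: n = 5 · 51 + 1 = 255 + 1 = 256. For n = 255 = 5 · 51, we can put exactly 5 objects in every box, avoiding 6 in any single one — so 256 is tight.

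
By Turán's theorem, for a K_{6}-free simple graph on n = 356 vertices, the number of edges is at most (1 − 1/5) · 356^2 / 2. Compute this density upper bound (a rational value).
Turán density bound = (4/5) · 356^2/2 = 253472/5 ≈ 50694.4

Turán's theorem: ex(n, K_{r+1}) is achieved by the complete r-partite Turán graph T(n, r) with parts as balanced as possible, and is at most (1 − 1/r) · n^2/2. For r = 5, n = 356: the density bound is (4/5) · 126736/2 = 253472/5 ≈ 50694.4. The integer-valued extremum is e(T(356, 5)) = 50694, which is strictly less than the density bound 253472/5 since 5 ∤ 356 (the parts of T(356, 5) cannot all be equal).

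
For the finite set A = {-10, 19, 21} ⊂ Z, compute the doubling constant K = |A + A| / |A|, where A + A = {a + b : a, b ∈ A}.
K = |A + A| / |A| = 6/3 = 2

Enumerate A + A = {a + b : a, b ∈ A}. With |A| = 3, there are |A|^2 = 9 ordered sum pairs; collecting distinct values, A + A = {-20, 9, 11, 38, 40, 42}, so |A + A| = 6. Thus K = 6/3 = 2. For comparison, the minimum possible |A + A| over all 3-element sets is 2·3 − 1 = 5 (so min K = 5/3), attained only by arithmetic progressions.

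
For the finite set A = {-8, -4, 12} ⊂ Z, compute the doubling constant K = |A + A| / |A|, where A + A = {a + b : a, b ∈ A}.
K = |A + A| / |A| = 6/3 = 2

Enumerate A + A = {a + b : a, b ∈ A}. With |A| = 3, there are |A|^2 = 9 ordered sum pairs; collecting distinct values, A + A = {-16, -12, -8, 4, 8, 24}, so |A + A| = 6. Thus K = 6/3 = 2. For comparison, the minimum possible |A + A| over all 3-element sets is 2·3 − 1 = 5 (so min K = 5/3), attained only by arithmetic progressions.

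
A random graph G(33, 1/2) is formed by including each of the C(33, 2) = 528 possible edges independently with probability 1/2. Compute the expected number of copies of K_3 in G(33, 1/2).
E[# K_3] = C(33, 3) · (1/2)^C(3, 2) = 5456 / 2^3 = 682

For each 3-subset S of vertices (there are C(33, 3) = 5456 such S), let X_S = 1 if S induces a K_3 (all C(3, 2) = 3 edges present). Then P(X_S = 1) = (1/2)^3 = 1/8. By linearity of expectation, E[# K_3] = C(33, 3) · (1/2)^3 = 5456 / 8 = 682.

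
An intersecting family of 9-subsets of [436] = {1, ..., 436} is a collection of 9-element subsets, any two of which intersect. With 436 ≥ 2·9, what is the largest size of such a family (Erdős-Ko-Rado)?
max |F| = C(435, 8) = 29804160476774970

Erdős-Ko-Rado (1961): when n ≥ 2k, max |F| = C(n−1, k−1). The bound is attained by the star {A : i ∈ A} for any fixed i ∈ [n]. Here C(436−1, 9−1) = C(435, 8) = 29804160476774970.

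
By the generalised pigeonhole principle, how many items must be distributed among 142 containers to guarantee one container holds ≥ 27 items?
n = (27 − 1)·142 + 1 = 3693

By the generalised pigeonhole principle, to guarantee some box contains ≥ r objects we need more than (r − 1) · k objects total. Threshold: n = (r − 1) · k + 1. With r = 27 and k = 142: n = 26 · 142 + 1 = 3692 + 1 = 3693. For n = 3692 = 26 · 142, we can put exactly 26 objects in every box, avoiding 27 in any single one — so 3693 is tight.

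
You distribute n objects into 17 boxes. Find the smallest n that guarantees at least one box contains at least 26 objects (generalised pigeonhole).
n = (26 − 1)·17 + 1 = 426

By the generalised pigeonhole principle, to guarantee some box contains ≥ r objects we need more than (r − 1) · k objects total. Threshold: n = (r − 1) · k + 1. With r = 26 and k = 17: n = 25 · 17 + 1 = 425 + 1 = 426. For n = 425 = 25 · 17, we can put exactly 25 objects in every box, avoiding 26 in any single one — so 426 is tight.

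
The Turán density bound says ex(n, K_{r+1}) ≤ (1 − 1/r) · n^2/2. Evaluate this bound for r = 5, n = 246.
Turán density bound = (4/5) · 246^2/2 = 121032/5 ≈ 24206.4

Turán's theorem: ex(n, K_{r+1}) is achieved by the complete r-partite Turán graph T(n, r) with parts as balanced as possible, and is at most (1 − 1/r) · n^2/2. For r = 5, n = 246: the density bound is (4/5) · 60516/2 = 121032/5 ≈ 24206.4. The integer-valued extremum is e(T(246, 5)) = 24206, which is strictly less than the density bound 121032/5 since 5 ∤ 246 (the parts of T(246, 5) cannot all be equal).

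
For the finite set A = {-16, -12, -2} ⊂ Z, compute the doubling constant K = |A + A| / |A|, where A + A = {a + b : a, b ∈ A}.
K = |A + A| / |A| = 6/3 = 2

Enumerate A + A = {a + b : a, b ∈ A}. With |A| = 3, there are |A|^2 = 9 ordered sum pairs; collecting distinct values, A + A = {-32, -28, -24, -18, -14, -4}, so |A + A| = 6. Thus K = 6/3 = 2. For comparison, the minimum possible |A + A| over all 3-element sets is 2·3 − 1 = 5 (so min K = 5/3), attained only by arithmetic progressions.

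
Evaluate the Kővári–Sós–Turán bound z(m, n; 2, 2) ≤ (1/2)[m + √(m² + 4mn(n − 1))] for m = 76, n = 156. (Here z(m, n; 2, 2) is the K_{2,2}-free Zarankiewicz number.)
z(76, 156; 2, 2) ≤ (1/2)[76 + √(76² + 4·76·156·155)] = (1/2)[76 + √7356496] = 1394.1431

Kővári–Sós–Turán: let r_1, ..., r_76 be the row sums and z = Σ r_i the total number of 1s. Each pair of columns can share at most one row with both entries 1 (else a 2×2 all-ones block appears), so Σ_i C(r_i, 2) ≤ C(156, 2) = 12090. By convexity Σ_i C(r_i, 2) ≥ 76·C(z/76, 2) = z(z − 76)/(2·76), giving z² − 76z − 76·156·155 ≤ 0 and hence z ≤ (1/2)[76 + √(5776 + 4·1837680)] = (1/2)[76 + √7356496] ≈ (1/2)(76 + 2712.2861) = 1394.1431.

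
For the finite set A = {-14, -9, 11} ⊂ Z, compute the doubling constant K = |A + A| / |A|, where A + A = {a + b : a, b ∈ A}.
K = |A + A| / |A| = 6/3 = 2

Enumerate A + A = {a + b : a, b ∈ A}. With |A| = 3, there are |A|^2 = 9 ordered sum pairs; collecting distinct values, A + A = {-28, -23, -18, -3, 2, 22}, so |A + A| = 6. Thus K = 6/3 = 2. For comparison, the minimum possible |A + A| over all 3-element sets is 2·3 − 1 = 5 (so min K = 5/3), attained only by arithmetic progressions.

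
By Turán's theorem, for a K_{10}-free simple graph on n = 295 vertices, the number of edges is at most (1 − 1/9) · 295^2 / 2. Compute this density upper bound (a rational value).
Turán density bound = (8/9) · 295^2/2 = 348100/9 ≈ 38677.7778

Turán's theorem: ex(n, K_{r+1}) is achieved by the complete r-partite Turán graph T(n, r) with parts as balanced as possible, and is at most (1 − 1/r) · n^2/2. For r = 9, n = 295: the density bound is (8/9) · 87025/2 = 348100/9 ≈ 38677.7778. The integer-valued extremum is e(T(295, 9)) = 38677, which is strictly less than the density bound 348100/9 since 9 ∤ 295 (the parts of T(295, 9) cannot all be equal).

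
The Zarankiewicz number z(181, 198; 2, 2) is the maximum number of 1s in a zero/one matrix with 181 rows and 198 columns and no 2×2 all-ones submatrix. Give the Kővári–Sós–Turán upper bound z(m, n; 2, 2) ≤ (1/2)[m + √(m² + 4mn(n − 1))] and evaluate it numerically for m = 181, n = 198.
z(181, 198; 2, 2) ≤ (1/2)[181 + √(181² + 4·181·198·197)] = (1/2)[181 + √28273105] = 2749.123

Kővári–Sós–Turán: let r_1, ..., r_181 be the row sums and z = Σ r_i the total number of 1s. Each pair of columns can share at most one row with both entries 1 (else a 2×2 all-ones block appears), so Σ_i C(r_i, 2) ≤ C(198, 2) = 19503. By convexity Σ_i C(r_i, 2) ≥ 181·C(z/181, 2) = z(z − 181)/(2·181), giving z² − 181z − 181·198·197 ≤ 0 and hence z ≤ (1/2)[181 + √(32761 + 4·7060086)] = (1/2)[181 + √28273105] ≈ (1/2)(181 + 5317.246) = 2749.123.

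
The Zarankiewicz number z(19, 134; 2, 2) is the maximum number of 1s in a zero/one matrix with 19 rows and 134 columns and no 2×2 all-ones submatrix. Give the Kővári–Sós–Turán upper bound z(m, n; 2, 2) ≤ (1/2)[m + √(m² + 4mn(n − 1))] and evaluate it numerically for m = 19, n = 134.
z(19, 134; 2, 2) ≤ (1/2)[19 + √(19² + 4·19·134·133)] = (1/2)[19 + √1354833] = 591.4865

Kővári–Sós–Turán: let r_1, ..., r_19 be the row sums and z = Σ r_i the total number of 1s. Each pair of columns can share at most one row with both entries 1 (else a 2×2 all-ones block appears), so Σ_i C(r_i, 2) ≤ C(134, 2) = 8911. By convexity Σ_i C(r_i, 2) ≥ 19·C(z/19, 2) = z(z − 19)/(2·19), giving z² − 19z − 19·134·133 ≤ 0 and hence z ≤ (1/2)[19 + √(361 + 4·338618)] = (1/2)[19 + √1354833] ≈ (1/2)(19 + 1163.9729) = 591.4865.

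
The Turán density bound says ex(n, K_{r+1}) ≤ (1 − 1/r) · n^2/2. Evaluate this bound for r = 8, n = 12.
Turán density bound = (7/8) · 12^2/2 = 63

Turán's theorem: ex(n, K_{r+1}) is achieved by the complete r-partite Turán graph T(n, r) with parts as balanced as possible, and is at most (1 − 1/r) · n^2/2. For r = 8, n = 12: the density bound is (7/8) · 144/2 = 63. The integer-valued extremum is e(T(12, 8)) = 62, which is strictly less than the density bound 63 since 8 ∤ 12 (the parts of T(12, 8) cannot all be equal).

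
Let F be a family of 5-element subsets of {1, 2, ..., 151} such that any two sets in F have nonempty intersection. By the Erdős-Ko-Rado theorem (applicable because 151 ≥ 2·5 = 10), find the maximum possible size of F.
max |F| = C(150, 4) = 20260275

The Erdős-Ko-Rado theorem states: for n ≥ 2k, an intersecting family of k-subsets of an n-element set has size at most C(n − 1, k − 1), with equality for 'star' families {A ⊆ [n] : |A| = k, i ∈ A} (fix an element i). For n = 151, k = 5: C(150, 4) = 20260275.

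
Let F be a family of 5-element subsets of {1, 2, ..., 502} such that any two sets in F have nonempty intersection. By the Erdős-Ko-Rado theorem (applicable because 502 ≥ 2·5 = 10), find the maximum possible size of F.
max |F| = C(501, 4) = 2593739625

The Erdős-Ko-Rado theorem states: for n ≥ 2k, an intersecting family of k-subsets of an n-element set has size at most C(n − 1, k − 1), with equality for 'star' families {A ⊆ [n] : |A| = k, i ∈ A} (fix an element i). For n = 502, k = 5: C(501, 4) = 2593739625.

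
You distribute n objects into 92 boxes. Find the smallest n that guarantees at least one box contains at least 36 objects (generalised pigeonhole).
n = (36 − 1)·92 + 1 = 3221

By the generalised pigeonhole principle, to guarantee some box contains ≥ r objects we need more than (r − 1) · k objects total. Threshold: n = (r − 1) · k + 1. With r = 36 and k = 92: n = 35 · 92 + 1 = 3220 + 1 = 3221. For n = 3220 = 35 · 92, we can put exactly 35 objects in every box, avoiding 36 in any single one — so 3221 is tight.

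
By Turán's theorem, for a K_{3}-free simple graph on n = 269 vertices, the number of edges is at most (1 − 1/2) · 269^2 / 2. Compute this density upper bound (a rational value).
Turán density bound = (1/2) · 269^2/2 = 72361/4 ≈ 18090.25

Turán's theorem: ex(n, K_{r+1}) is achieved by the complete r-partite Turán graph T(n, r) with parts as balanced as possible, and is at most (1 − 1/r) · n^2/2. For r = 2, n = 269: the density bound is (1/2) · 72361/2 = 72361/4 ≈ 18090.25. The integer-valued extremum is e(T(269, 2)) = 18090, which is strictly less than the density bound 72361/4 since 2 ∤ 269 (the parts of T(269, 2) cannot all be equal).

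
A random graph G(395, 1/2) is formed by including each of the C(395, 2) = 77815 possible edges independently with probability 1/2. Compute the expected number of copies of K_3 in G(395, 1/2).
E[# K_3] = C(395, 3) · (1/2)^C(3, 2) = 10193765 / 2^3 = 1274220.625

For each 3-subset S of vertices (there are C(395, 3) = 10193765 such S), let X_S = 1 if S induces a K_3 (all C(3, 2) = 3 edges present). Then P(X_S = 1) = (1/2)^3 = 1/8. By linearity of expectation, E[# K_3] = C(395, 3) · (1/2)^3 = 10193765 / 8 = 1274220.625.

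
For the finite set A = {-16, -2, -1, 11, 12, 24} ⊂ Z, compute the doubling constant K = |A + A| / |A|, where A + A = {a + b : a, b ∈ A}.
K = |A + A| / |A| = 17/6

Enumerate A + A = {a + b : a, b ∈ A}. With |A| = 6, there are |A|^2 = 36 ordered sum pairs; collecting distinct values, A + A = {-32, -18, -17, -5, -4, -3, -2, 8, 9, 10, 11, 22, 23, 24, 35, 36, 48}, so |A + A| = 17. Thus K = 17/6. For comparison, the minimum possible |A + A| over all 6-element sets is 2·6 − 1 = 11 (so min K = 11/6), attained only by arithmetic progressions.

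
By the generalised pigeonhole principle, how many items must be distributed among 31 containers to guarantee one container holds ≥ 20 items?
n = (20 − 1)·31 + 1 = 590

By the generalised pigeonhole principle, to guarantee some box contains ≥ r objects we need more than (r − 1) · k objects total. Threshold: n = (r − 1) · k + 1. With r = 20 and k = 31: n = 19 · 31 + 1 = 589 + 1 = 590. For n = 589 = 19 · 31, we can put exactly 19 objects in every box, avoiding 20 in any single one — so 590 is tight.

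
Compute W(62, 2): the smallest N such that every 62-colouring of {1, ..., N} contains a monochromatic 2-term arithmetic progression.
W(62, 2) = 62 + 1 = 63

A 2-term AP is any pair of integers, so a monochromatic 2-AP exists iff some colour is used at least twice. With 62 colours, the colouring i ↦ i on {1, ..., 62} uses each colour once, avoiding any monochromatic pair, so W(62, 2) > 62. For {1, ..., 63}, pigeonhole forces two integers of the same colour, which form a monochromatic 2-AP. Hence W(62, 2) = 63.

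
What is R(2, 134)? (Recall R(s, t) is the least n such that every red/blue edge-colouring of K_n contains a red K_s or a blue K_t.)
R(2, 134) = 134

R(2, k) = k for all k ≥ 2: in a 2-colouring of K_k, either some edge is red (a red K_2) or all edges are blue (a blue K_k). And K_{133} coloured all-blue has no blue K_134, so R(2, 134) > 133. Hence R(2, 134) = 134.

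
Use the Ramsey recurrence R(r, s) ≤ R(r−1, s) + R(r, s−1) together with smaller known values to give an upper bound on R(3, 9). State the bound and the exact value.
R(3, 9) ≤ R(2, 9) + R(3, 8) = 9 + 28 = 37; exact value R(3, 9) = 36.

The Erdős–Szekeres recurrence R(r, s) ≤ R(r−1, s) + R(r, s−1) applied to (r, s) = (3, 9) gives
  R(3, 9) ≤ R(2, 9) + R(3, 8) = 9 + 28 = 37.
(Recall R(2, k) = k and R is symmetric.) The recurrence is not tight here (it gives 37, but the exact value is R(3, 9) = 36); the tight upper bound requires a sharper argument than the simple recurrence, combined with a lower-bound construction on K_{35}.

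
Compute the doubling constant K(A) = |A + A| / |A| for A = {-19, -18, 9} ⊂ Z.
K = |A + A| / |A| = 6/3 = 2

Enumerate A + A = {a + b : a, b ∈ A}. With |A| = 3, there are |A|^2 = 9 ordered sum pairs; collecting distinct values, A + A = {-38, -37, -36, -10, -9, 18}, so |A + A| = 6. Thus K = 6/3 = 2. For comparison, the minimum possible |A + A| over all 3-element sets is 2·3 − 1 = 5 (so min K = 5/3), attained only by arithmetic progressions.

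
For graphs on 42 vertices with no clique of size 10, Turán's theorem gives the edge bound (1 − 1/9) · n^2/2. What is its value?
Turán density bound = (8/9) · 42^2/2 = 784

Turán's theorem: ex(n, K_{r+1}) is achieved by the complete r-partite Turán graph T(n, r) with parts as balanced as possible, and is at most (1 − 1/r) · n^2/2. For r = 9, n = 42: the density bound is (8/9) · 1764/2 = 784. The integer-valued extremum is e(T(42, 9)) = 783, which is strictly less than the density bound 784 since 9 ∤ 42 (the parts of T(42, 9) cannot all be equal).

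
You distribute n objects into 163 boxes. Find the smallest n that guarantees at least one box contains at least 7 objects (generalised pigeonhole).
n = (7 − 1)·163 + 1 = 979

By the generalised pigeonhole principle, to guarantee some box contains ≥ r objects we need more than (r − 1) · k objects total. Threshold: n = (r − 1) · k + 1. With r = 7 and k = 163: n = 6 · 163 + 1 = 978 + 1 = 979. For n = 978 = 6 · 163, we can put exactly 6 objects in every box, avoiding 7 in any single one — so 979 is tight.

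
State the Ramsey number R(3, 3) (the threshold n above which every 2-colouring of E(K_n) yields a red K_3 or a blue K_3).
R(3, 3) = 6

Lower bound: the 5-cycle C_5 (with the remaining edges as the complement) gives a 2-colouring of K_5 with no monochromatic triangle, so R(3, 3) > 5.
Upper bound: in K_6, any vertex has 5 incident edges, so by pigeonhole ≥3 are the same colour (say red). If any pair of those red neighbours has a red edge between them, we get a red triangle; otherwise the three neighbours span a blue triangle. So every 2-colouring of K_6 has a monochromatic triangle.
Hence R(3, 3) = 6.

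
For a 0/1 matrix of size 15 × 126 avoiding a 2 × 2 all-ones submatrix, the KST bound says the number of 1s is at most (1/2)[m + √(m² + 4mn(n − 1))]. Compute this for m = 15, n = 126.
z(15, 126; 2, 2) ≤ (1/2)[15 + √(15² + 4·15·126·125)] = (1/2)[15 + √945225] = 493.6134

Kővári–Sós–Turán: let r_1, ..., r_15 be the row sums and z = Σ r_i the total number of 1s. Each pair of columns can share at most one row with both entries 1 (else a 2×2 all-ones block appears), so Σ_i C(r_i, 2) ≤ C(126, 2) = 7875. By convexity Σ_i C(r_i, 2) ≥ 15·C(z/15, 2) = z(z − 15)/(2·15), giving z² − 15z − 15·126·125 ≤ 0 and hence z ≤ (1/2)[15 + √(225 + 4·236250)] = (1/2)[15 + √945225] ≈ (1/2)(15 + 972.2268) = 493.6134.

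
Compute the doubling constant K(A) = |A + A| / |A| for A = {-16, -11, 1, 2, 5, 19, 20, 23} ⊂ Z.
K = |A + A| / |A| = 30/8 = 15/4

Enumerate A + A = {a + b : a, b ∈ A}. With |A| = 8, there are |A|^2 = 64 ordered sum pairs; collecting distinct values, A + A = {-32, -27, -22, -15, -14, -11, -10, -9, -6, 2, 3, 4, 6, 7, 8, 9, 10, 12, 20, 21, 22, 24, 25, 28, 38, 39, 40, 42, 43, 46}, so |A + A| = 30. Thus K = 30/8 = 15/4. For comparison, the minimum possible |A + A| over all 8-element sets is 2·8 − 1 = 15 (so min K = 15/8), attained only by arithmetic progressions.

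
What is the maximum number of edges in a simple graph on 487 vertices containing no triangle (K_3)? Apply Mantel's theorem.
ex(487, K_3) = ⌊487^2/4⌋ = 59292

Mantel (1907): a triangle-free graph on n vertices has at most ⌊n^2/4⌋ edges, with equality for the complete bipartite graph K_{⌊n/2⌋, ⌈n/2⌉}. For n = 487: ⌊487^2/4⌋ = ⌊237169/4⌋ = 59292. The extremal graph is K_{243, 244}, which has 243·244 = 59292 edges.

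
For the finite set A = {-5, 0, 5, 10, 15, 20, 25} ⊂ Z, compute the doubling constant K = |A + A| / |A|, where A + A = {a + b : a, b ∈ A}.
K = |A + A| / |A| = 13/7

Enumerate A + A = {a + b : a, b ∈ A}. With |A| = 7, there are |A|^2 = 49 ordered sum pairs; collecting distinct values, A + A = {-10, -5, 0, 5, 10, 15, 20, 25, 30, 35, 40, 45, 50}, so |A + A| = 13. Thus K = 13/7. Here |A + A| = 2|A| − 1 = 13, the minimum possible — so K = 13/7 is minimal, which holds iff A is an arithmetic progression.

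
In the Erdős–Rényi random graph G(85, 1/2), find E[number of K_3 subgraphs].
E[# K_3] = C(85, 3) · (1/2)^C(3, 2) = 98770 / 2^3 = 49385/4 = 12346.25

For each 3-subset S of vertices (there are C(85, 3) = 98770 such S), let X_S = 1 if S induces a K_3 (all C(3, 2) = 3 edges present). Then P(X_S = 1) = (1/2)^3 = 1/8. By linearity of expectation, E[# K_3] = C(85, 3) · (1/2)^3 = 98770 / 8 = 49385/4 = 12346.25.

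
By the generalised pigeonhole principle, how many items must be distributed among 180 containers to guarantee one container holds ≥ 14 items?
n = (14 − 1)·180 + 1 = 2341

By the generalised pigeonhole principle, to guarantee some box contains ≥ r objects we need more than (r − 1) · k objects total. Threshold: n = (r − 1) · k + 1. With r = 14 and k = 180: n = 13 · 180 + 1 = 2340 + 1 = 2341. For n = 2340 = 13 · 180, we can put exactly 13 objects in every box, avoiding 14 in any single one — so 2341 is tight.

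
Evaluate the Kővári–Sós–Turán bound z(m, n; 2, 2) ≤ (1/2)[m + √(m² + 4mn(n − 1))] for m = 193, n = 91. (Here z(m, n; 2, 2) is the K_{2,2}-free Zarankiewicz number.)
z(193, 91; 2, 2) ≤ (1/2)[193 + √(193² + 4·193·91·90)] = (1/2)[193 + √6359929] = 1357.445

Kővári–Sós–Turán: let r_1, ..., r_193 be the row sums and z = Σ r_i the total number of 1s. Each pair of columns can share at most one row with both entries 1 (else a 2×2 all-ones block appears), so Σ_i C(r_i, 2) ≤ C(91, 2) = 4095. By convexity Σ_i C(r_i, 2) ≥ 193·C(z/193, 2) = z(z − 193)/(2·193), giving z² − 193z − 193·91·90 ≤ 0 and hence z ≤ (1/2)[193 + √(37249 + 4·1580670)] = (1/2)[193 + √6359929] ≈ (1/2)(193 + 2521.89) = 1357.445.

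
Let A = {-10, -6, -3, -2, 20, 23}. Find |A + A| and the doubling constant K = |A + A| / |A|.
K = |A + A| / |A| = 19/6

Enumerate A + A = {a + b : a, b ∈ A}. With |A| = 6, there are |A|^2 = 36 ordered sum pairs; collecting distinct values, A + A = {-20, -16, -13, -12, -9, -8, -6, -5, -4, 10, 13, 14, 17, 18, 20, 21, 40, 43, 46}, so |A + A| = 19. Thus K = 19/6. For comparison, the minimum possible |A + A| over all 6-element sets is 2·6 − 1 = 11 (so min K = 11/6), attained only by arithmetic progressions.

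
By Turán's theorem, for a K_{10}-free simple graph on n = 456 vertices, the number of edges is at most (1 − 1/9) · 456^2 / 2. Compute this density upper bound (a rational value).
Turán density bound = (8/9) · 456^2/2 = 92416

Turán's theorem: ex(n, K_{r+1}) is achieved by the complete r-partite Turán graph T(n, r) with parts as balanced as possible, and is at most (1 − 1/r) · n^2/2. For r = 9, n = 456: the density bound is (8/9) · 207936/2 = 92416. The integer-valued extremum is e(T(456, 9)) = 92415, which is strictly less than the density bound 92416 since 9 ∤ 456 (the parts of T(456, 9) cannot all be equal).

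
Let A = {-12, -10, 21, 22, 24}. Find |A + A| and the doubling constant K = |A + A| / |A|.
K = |A + A| / |A| = 14/5

Enumerate A + A = {a + b : a, b ∈ A}. With |A| = 5, there are |A|^2 = 25 ordered sum pairs; collecting distinct values, A + A = {-24, -22, -20, 9, 10, 11, 12, 14, 42, 43, 44, 45, 46, 48}, so |A + A| = 14. Thus K = 14/5. For comparison, the minimum possible |A + A| over all 5-element sets is 2·5 − 1 = 9 (so min K = 9/5), attained only by arithmetic progressions.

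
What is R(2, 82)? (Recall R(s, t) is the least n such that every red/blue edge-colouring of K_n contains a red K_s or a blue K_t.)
R(2, 82) = 82

R(2, k) = k for all k ≥ 2: in a 2-colouring of K_k, either some edge is red (a red K_2) or all edges are blue (a blue K_k). And K_{81} coloured all-blue has no blue K_82, so R(2, 82) > 81. Hence R(2, 82) = 82.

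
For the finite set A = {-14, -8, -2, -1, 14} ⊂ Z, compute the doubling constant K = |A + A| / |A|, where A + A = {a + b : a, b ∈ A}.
K = |A + A| / |A| = 14/5

Enumerate A + A = {a + b : a, b ∈ A}. With |A| = 5, there are |A|^2 = 25 ordered sum pairs; collecting distinct values, A + A = {-28, -22, -16, -15, -10, -9, -4, -3, -2, 0, 6, 12, 13, 28}, so |A + A| = 14. Thus K = 14/5. For comparison, the minimum possible |A + A| over all 5-element sets is 2·5 − 1 = 9 (so min K = 9/5), attained only by arithmetic progressions.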